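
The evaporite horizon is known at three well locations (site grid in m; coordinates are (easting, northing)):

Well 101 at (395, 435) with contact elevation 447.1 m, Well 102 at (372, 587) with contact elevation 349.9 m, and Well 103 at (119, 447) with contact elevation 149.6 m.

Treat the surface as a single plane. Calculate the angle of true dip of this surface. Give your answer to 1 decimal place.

49.3°

Let the plane be z = a·E + b·N + c.
Well 102−Well 101: −23a + 152b = −97.2;  Well 103−Well 101: −276a + 12b = −297.5.
Solving gives a = 1.05705, b = −0.47953.
Gradient magnitude |∇z| = √(a² + b²) = √(1.11735 + 0.22994) = 1.16073.
True dip = arctan(1.16073) = 49.3°, dipping toward WNW (azimuth ≈ 294°).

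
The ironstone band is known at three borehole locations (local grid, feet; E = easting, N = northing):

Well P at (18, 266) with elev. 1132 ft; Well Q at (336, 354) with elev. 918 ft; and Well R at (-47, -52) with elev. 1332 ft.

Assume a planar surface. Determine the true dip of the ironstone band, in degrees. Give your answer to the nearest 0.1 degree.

36.6°

Two edge vectors: Well P→Well Q = (318, 88, -214), Well P→Well R = (-65, -318, 200).
Normal n = (Well P→Well Q) × (Well P→Well R) = (-50452, -49690, -95404).
So ∂z/∂E = −n_x/n_z = −0.52882 and ∂z/∂N = −n_y/n_z = −0.52084.
Gradient magnitude |∇z| = √(a² + b²) = √(0.27966 + 0.27127) = 0.74224.
True dip = arctan(0.74224) = 36.6°, dipping toward NE (azimuth ≈ 045°).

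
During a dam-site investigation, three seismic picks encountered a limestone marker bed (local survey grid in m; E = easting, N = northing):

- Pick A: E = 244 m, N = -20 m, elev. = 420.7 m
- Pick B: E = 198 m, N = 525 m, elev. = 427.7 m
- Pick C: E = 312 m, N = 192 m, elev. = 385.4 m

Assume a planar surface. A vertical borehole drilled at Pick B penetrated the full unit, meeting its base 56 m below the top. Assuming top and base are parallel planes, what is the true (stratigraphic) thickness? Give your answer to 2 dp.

51.19 m

Let the plane be z = a·E + b·N + c.
Pick B−Pick A: −46a + 545b = 7;  Pick C−Pick A: 68a + 212b = −35.3.
Solving gives a = −0.44267, b = −0.02452.
|∇z| = √(a²+b²) = 0.44335, so dip δ = arctan(0.44335) = 23.91°.
True thickness = vertical thickness × cos δ = 56 × cos 23.91° = 51.19 m.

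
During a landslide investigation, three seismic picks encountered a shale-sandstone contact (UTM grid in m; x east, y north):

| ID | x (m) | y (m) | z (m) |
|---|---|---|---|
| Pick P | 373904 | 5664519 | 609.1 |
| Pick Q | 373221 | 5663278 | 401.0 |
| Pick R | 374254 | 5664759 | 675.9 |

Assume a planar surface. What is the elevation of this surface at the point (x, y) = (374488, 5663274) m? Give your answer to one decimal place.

555.0 m

Two edge vectors: Pick P→Pick Q = (-683, -1241, -208.1), Pick P→Pick R = (350, 240, 66.8).
Normal n = (Pick P→Pick Q) × (Pick P→Pick R) = (-32954.8, -27210.6, 270430).
So ∂z/∂x = −n_x/n_z = 0.121860740 and ∂z/∂y = −n_y/n_z = 0.100619754.
Intercept c from Pick P: 609.1 − 45564.22 − 569962.51 = −614917.62.
At (374488, 5663274): z = 45635.4 + 569837.2 − 614917.62 = 555.0 m.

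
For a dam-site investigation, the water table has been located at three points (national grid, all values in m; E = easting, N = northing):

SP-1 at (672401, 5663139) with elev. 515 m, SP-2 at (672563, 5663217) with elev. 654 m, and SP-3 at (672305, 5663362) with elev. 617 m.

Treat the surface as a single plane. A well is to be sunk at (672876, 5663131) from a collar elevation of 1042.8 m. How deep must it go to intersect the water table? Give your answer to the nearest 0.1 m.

Let the plane be z = a·E + b·N + c.
SP-2−SP-1: 162a + 78b = 139;  SP-3−SP-1: −96a + 223b = 102.
Solving gives a = 0.528293667, b = 0.684825973.
Then c = 515 − a·672401 − b·5663139 = −4232974.87.
At (672876, 5663131): z_contact = 355476.13 + 3878259.20 − 4232974.87 = 760.46 m.
Depth below ground = 1042.8 − 760.46 = 282.3 m.

282.3 m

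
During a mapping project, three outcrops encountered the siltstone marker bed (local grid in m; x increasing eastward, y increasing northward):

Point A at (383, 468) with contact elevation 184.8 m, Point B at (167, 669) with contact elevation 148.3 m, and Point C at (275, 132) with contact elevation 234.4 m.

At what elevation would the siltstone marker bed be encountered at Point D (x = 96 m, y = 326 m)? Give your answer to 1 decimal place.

199.9 m

Let the plane be z = a·x + b·y + c.
Point B−Point A: −216a + 201b = −36.5;  Point C−Point A: −108a − 336b = 49.6.
Solving gives a = 0.02433, b = −0.15544.
Then c = 184.8 − a·383 − b·468 = 248.23.
At (96, 326): z = 2.3 − 50.7 + 248.23 = 199.9 m.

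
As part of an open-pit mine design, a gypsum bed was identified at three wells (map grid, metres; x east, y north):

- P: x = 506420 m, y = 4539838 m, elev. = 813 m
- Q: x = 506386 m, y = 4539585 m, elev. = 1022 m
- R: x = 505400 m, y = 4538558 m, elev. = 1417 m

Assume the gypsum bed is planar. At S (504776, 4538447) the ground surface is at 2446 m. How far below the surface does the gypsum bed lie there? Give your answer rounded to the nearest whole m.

1263 m

Two edge vectors: P→Q = (-34, -253, 209), P→R = (-1020, -1280, 604).
Normal n = (P→Q) × (P→R) = (114708, -192644, -214540).
So ∂z/∂x = −n_x/n_z = 0.53466953 and ∂z/∂y = −n_y/n_z = −0.89793978.
Intercept c from P: 813 − 270767.34 + 4076501.13 = 3806546.79.
At (504776, 4538447): z_contact = 269888.3 − 4075252.1 + 3806546.79 = 1183.0 m.
Depth below ground = 2446 − 1183.0 = 1263 m.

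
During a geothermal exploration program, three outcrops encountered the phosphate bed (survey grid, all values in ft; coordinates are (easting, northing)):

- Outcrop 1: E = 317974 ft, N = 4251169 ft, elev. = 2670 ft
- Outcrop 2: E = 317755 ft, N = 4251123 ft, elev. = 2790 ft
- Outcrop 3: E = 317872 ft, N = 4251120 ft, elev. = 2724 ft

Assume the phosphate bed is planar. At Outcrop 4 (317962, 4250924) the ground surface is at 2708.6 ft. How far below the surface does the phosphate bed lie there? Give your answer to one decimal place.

Let the plane be z = a·E + b·N + c.
Outcrop 2−Outcrop 1: −219a − 46b = 120;  Outcrop 3−Outcrop 1: −102a − 49b = 54.
Solving gives a = −0.562344759, b = 0.068554396.
Then c = 2670 − a·317974 − b·4251169 = −109955.31.
At (317962, 4250924): z_contact = −178804.26 + 291419.53 − 109955.31 = 2659.95 ft.
Depth below ground = 2708.6 − 2659.95 = 48.6 ft.

48.6 ft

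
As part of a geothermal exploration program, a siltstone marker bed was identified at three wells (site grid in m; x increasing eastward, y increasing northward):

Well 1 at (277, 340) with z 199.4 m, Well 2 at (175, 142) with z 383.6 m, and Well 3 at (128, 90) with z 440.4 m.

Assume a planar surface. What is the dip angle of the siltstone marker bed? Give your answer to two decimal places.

39.63°

Let the plane be z = a·x + b·y + c.
Well 2−Well 1: −102a − 198b = 184.2;  Well 3−Well 1: −149a − 250b = 241.
Solving gives a = −0.41679, b = −0.71559.
Gradient magnitude |∇z| = √(a² + b²) = √(0.17372 + 0.51207) = 0.82812.
True dip = arctan(0.82812) = 39.63°, dipping toward NNE (azimuth ≈ 030°).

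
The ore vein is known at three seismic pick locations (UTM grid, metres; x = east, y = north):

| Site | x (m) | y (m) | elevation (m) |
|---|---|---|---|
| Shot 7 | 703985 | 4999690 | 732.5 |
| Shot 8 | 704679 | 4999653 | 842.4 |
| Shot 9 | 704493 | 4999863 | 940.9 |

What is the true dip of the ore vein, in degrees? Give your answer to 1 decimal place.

Let the plane be z = a·x + b·y + c.
Shot 8−Shot 7: 694a − 37b = 109.9;  Shot 9−Shot 7: 508a + 173b = 208.4.
Solving gives a = 0.19245, b = 0.63951.
Gradient magnitude |∇z| = √(a² + b²) = √(0.03704 + 0.40897) = 0.66784.
True dip = arctan(0.66784) = 33.7°, dipping toward SSW (azimuth ≈ 197°).

33.7°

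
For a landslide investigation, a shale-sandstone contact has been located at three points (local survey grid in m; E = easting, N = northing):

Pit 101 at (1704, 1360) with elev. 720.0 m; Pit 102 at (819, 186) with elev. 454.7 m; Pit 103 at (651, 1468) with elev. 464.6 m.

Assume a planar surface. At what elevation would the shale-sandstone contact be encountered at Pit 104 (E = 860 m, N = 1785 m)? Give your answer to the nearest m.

Let the plane be z = a·E + b·N + c.
Pit 102−Pit 101: −885a − 1174b = −265.3;  Pit 103−Pit 101: −1053a + 108b = −255.4.
Solving gives a = 0.24665, b = 0.04004.
Then c = 720 − a·1704 − b·1360 = 245.24.
At (860, 1785): z = 212.1 + 71.5 + 245.24 = 528.8 m.

529 m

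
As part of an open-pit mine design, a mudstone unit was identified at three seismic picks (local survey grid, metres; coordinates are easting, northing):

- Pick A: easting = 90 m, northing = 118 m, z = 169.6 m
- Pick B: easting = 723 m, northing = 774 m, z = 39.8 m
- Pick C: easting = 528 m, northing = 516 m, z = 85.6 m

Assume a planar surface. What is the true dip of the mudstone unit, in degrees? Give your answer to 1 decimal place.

Two edge vectors: Pick A→Pick B = (633, 656, -129.8), Pick A→Pick C = (438, 398, -84).
Normal n = (Pick A→Pick B) × (Pick A→Pick C) = (-3443.6, -3680.4, -35394).
So ∂z/∂easting = −n_x/n_z = −0.09729 and ∂z/∂northing = −n_y/n_z = −0.10398.
Gradient magnitude |∇z| = √(a² + b²) = √(0.00947 + 0.01081) = 0.14240.
True dip = arctan(0.14240) = 8.1°, dipping toward NE (azimuth ≈ 043°).

8.1°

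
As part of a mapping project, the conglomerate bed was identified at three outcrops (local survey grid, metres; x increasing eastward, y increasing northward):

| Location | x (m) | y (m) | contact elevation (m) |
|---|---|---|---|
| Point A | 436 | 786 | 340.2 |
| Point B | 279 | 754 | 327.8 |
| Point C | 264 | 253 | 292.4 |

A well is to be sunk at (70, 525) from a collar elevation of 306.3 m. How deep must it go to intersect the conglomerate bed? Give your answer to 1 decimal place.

Two edge vectors: Point A→Point B = (-157, -32, -12.4), Point A→Point C = (-172, -533, -47.8).
Normal n = (Point A→Point B) × (Point A→Point C) = (-5079.6, -5371.8, 78177).
So ∂z/∂x = −n_x/n_z = 0.06498 and ∂z/∂y = −n_y/n_z = 0.06871.
Intercept c from Point A: 340.2 − 28.33 − 54.01 = 257.86.
At (70, 525): z_contact = 4.55 + 36.07 + 257.86 = 298.48 m.
Depth below ground = 306.3 − 298.48 = 7.8 m.

7.8 m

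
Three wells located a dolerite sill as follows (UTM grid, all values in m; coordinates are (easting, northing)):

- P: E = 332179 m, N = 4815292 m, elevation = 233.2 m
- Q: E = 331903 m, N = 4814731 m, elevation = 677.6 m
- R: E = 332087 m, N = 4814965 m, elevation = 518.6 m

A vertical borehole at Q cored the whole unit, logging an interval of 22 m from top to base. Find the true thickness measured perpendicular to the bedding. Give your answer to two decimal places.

15.15 m

Two edge vectors: P→Q = (-276, -561, 444.4), P→R = (-92, -327, 285.4).
Normal n = (P→Q) × (P→R) = (-14790.6, 37885.6, 38640).
So ∂z/∂E = −n_x/n_z = 0.38278 and ∂z/∂N = −n_y/n_z = −0.98048.
|∇z| = √(a²+b²) = 1.05255, so dip δ = arctan(1.05255) = 46.47°.
True thickness = vertical thickness × cos δ = 22 × cos 46.47° = 15.15 m.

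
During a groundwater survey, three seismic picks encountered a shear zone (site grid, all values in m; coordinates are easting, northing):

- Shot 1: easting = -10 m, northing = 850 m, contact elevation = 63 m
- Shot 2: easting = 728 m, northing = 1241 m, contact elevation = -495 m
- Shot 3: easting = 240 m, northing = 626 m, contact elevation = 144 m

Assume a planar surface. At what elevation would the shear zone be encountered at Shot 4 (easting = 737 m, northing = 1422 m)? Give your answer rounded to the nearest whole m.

Let the plane be z = a·easting + b·northing + c.
Shot 2−Shot 1: 738a + 391b = −558;  Shot 3−Shot 1: 250a − 224b = 81.
Solving gives a = −0.35475, b = −0.75753.
Then c = 63 − a·-10 − b·850 = 703.36.
At (737, 1422): z = −261.5 − 1077.2 + 703.36 = -635.3 m.

-635 m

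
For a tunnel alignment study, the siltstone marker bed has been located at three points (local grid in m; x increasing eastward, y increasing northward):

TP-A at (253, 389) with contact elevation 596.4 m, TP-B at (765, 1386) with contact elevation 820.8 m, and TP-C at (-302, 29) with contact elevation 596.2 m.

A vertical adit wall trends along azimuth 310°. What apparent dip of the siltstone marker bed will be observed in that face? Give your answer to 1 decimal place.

Let the plane be z = a·x + b·y + c.
TP-B−TP-A: 512a + 997b = 224.4;  TP-C−TP-A: −555a − 360b = −0.2.
Solving gives a = −0.21838, b = 0.33722.
Unit vector along 310° is (sin 310°, cos 310°) = (-0.7660, 0.6428).
Slope in that direction = a·(-0.7660) + b·(0.6428) = 0.38405.
Apparent dip = arctan|0.38405| = 21.0° (true dip is 21.9°, so apparent ≤ true as expected).

21.0°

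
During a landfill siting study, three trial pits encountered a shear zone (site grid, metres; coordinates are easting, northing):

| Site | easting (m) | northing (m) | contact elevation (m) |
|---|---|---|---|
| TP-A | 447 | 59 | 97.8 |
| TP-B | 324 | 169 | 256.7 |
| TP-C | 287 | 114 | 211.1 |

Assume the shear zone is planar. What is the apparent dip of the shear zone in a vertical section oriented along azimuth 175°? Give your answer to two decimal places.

47.37°

Two edge vectors: TP-A→TP-B = (-123, 110, 158.9), TP-A→TP-C = (-160, 55, 113.3).
Normal n = (TP-A→TP-B) × (TP-A→TP-C) = (3723.5, -11488.1, 10835).
So ∂z/∂easting = −n_x/n_z = −0.34365 and ∂z/∂northing = −n_y/n_z = 1.06028.
Unit vector along 175° is (sin 175°, cos 175°) = (0.0872, -0.9962).
Slope in that direction = a·(0.0872) + b·(-0.9962) = −1.08619.
Apparent dip = arctan|1.08619| = 47.37° (true dip is 48.1°, so apparent ≤ true as expected).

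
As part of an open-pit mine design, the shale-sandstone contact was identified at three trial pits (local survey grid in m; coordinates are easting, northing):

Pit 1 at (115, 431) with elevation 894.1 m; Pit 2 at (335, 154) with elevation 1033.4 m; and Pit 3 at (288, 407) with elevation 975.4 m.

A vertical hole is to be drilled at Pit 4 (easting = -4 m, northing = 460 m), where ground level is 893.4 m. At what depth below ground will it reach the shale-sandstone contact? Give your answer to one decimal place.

57.0 m

Let the plane be z = a·easting + b·northing + c.
Pit 2−Pit 1: 220a − 277b = 139.3;  Pit 3−Pit 1: 173a − 24b = 81.3.
Solving gives a = 0.44973, b = −0.14570.
Then c = 894.1 − a·115 − b·431 = 905.18.
At (-4, 460): z_contact = −1.80 − 67.02 + 905.18 = 836.36 m.
Depth below ground = 893.4 − 836.36 = 57.0 m.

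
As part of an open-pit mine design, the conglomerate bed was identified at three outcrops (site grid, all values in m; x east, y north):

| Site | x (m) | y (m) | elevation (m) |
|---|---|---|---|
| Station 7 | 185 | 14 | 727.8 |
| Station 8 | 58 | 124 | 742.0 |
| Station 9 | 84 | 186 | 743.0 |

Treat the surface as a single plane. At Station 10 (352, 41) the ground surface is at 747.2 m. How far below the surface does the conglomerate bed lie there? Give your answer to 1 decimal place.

30.1 m

Two edge vectors: Station 7→Station 8 = (-127, 110, 14.2), Station 7→Station 9 = (-101, 172, 15.2).
Normal n = (Station 7→Station 8) × (Station 7→Station 9) = (-770.4, 496.2, -10734).
So ∂z/∂x = −n_x/n_z = −0.07177 and ∂z/∂y = −n_y/n_z = 0.04623.
Intercept c from Station 7: 727.8 + 13.28 − 0.65 = 740.43.
At (352, 41): z_contact = −25.26 + 1.90 + 740.43 = 717.06 m.
Depth below ground = 747.2 − 717.06 = 30.1 m.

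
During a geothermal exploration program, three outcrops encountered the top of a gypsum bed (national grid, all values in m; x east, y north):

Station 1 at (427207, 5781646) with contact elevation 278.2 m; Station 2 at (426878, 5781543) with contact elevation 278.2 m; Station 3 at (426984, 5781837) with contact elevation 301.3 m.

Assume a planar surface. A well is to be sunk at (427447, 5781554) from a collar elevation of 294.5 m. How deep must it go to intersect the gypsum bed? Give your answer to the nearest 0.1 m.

31.1 m

Two edge vectors: Station 1→Station 2 = (-329, -103, 0), Station 1→Station 3 = (-223, 191, 23.1).
Normal n = (Station 1→Station 2) × (Station 1→Station 3) = (-2379.3, 7599.9, -85808).
So ∂z/∂x = −n_x/n_z = −0.027728184 and ∂z/∂y = −n_y/n_z = 0.088568665.
Intercept c from Station 1: 278.2 + 11845.67 − 512072.67 = −499948.79.
At (427447, 5781554): z_contact = −11852.33 + 512064.52 − 499948.79 = 263.40 m.
Depth below ground = 294.5 − 263.40 = 31.1 m.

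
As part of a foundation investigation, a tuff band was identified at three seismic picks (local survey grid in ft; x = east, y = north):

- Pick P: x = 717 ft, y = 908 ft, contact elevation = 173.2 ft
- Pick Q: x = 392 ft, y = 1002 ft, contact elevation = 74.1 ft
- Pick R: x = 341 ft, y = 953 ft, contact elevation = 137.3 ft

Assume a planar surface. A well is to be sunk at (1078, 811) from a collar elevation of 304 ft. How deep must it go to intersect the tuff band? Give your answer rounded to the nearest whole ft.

Let the plane be z = a·x + b·y + c.
Pick Q−Pick P: −325a + 94b = −99.1;  Pick R−Pick P: −376a + 45b = −35.9.
Solving gives a = −0.05236, b = −1.23530.
Then c = 173.2 − a·717 − b·908 = 1332.39.
At (1078, 811): z_contact = −56.4 − 1001.8 + 1332.39 = 274.1 ft.
Depth below ground = 304 − 274.1 = 30 ft.

30 ft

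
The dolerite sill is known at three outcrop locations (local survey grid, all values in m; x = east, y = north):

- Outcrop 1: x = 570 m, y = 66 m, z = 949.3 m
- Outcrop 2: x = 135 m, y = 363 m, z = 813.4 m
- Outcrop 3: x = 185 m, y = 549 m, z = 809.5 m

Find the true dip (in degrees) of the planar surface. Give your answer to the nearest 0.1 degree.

Two edge vectors: Outcrop 1→Outcrop 2 = (-435, 297, -135.9), Outcrop 1→Outcrop 3 = (-385, 483, -139.8).
Normal n = (Outcrop 1→Outcrop 2) × (Outcrop 1→Outcrop 3) = (24119.1, -8491.5, -95760).
So ∂z/∂x = −n_x/n_z = 0.25187 and ∂z/∂y = −n_y/n_z = −0.08867.
Gradient magnitude |∇z| = √(a² + b²) = √(0.06344 + 0.00786) = 0.26702.
True dip = arctan(0.26702) = 15.0°, dipping toward WNW (azimuth ≈ 289°).

15.0°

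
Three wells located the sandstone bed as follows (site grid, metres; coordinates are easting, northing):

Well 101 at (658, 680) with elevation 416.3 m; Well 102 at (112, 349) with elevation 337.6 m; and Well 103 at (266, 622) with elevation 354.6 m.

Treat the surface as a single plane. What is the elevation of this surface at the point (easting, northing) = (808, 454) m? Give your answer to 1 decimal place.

Two edge vectors: Well 101→Well 102 = (-546, -331, -78.7), Well 101→Well 103 = (-392, -58, -61.7).
Normal n = (Well 101→Well 102) × (Well 101→Well 103) = (15858.1, -2837.8, -98084).
So ∂z/∂easting = −n_x/n_z = 0.16168 and ∂z/∂northing = −n_y/n_z = −0.02893.
Intercept c from Well 101: 416.3 − 106.38 + 19.67 = 329.59.
At (808, 454): z = 130.6 − 13.1 + 329.59 = 447.1 m.

447.1 m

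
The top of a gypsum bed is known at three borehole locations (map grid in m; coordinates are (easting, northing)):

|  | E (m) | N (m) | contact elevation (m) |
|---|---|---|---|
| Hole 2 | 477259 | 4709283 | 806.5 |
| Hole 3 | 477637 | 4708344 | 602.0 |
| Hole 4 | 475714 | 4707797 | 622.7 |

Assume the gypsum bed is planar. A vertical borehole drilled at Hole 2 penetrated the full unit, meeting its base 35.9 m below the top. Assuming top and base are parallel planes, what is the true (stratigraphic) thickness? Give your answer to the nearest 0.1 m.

Two edge vectors: Hole 2→Hole 3 = (378, -939, -204.5), Hole 2→Hole 4 = (-1545, -1486, -183.8).
Normal n = (Hole 2→Hole 3) × (Hole 2→Hole 4) = (-131298.8, 385428.9, -2012463).
So ∂z/∂E = −n_x/n_z = −0.06524 and ∂z/∂N = −n_y/n_z = 0.19152.
|∇z| = √(a²+b²) = 0.20233, so dip δ = arctan(0.20233) = 11.44°.
True thickness = vertical thickness × cos δ = 35.9 × cos 11.44° = 35.2 m.

35.2 m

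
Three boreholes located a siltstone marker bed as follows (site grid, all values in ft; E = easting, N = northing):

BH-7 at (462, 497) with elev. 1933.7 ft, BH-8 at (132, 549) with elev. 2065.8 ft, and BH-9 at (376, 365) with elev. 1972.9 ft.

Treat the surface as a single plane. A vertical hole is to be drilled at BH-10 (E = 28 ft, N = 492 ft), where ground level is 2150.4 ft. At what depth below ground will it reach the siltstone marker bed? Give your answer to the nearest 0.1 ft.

40.6 ft

Two edge vectors: BH-7→BH-8 = (-330, 52, 132.1), BH-7→BH-9 = (-86, -132, 39.2).
Normal n = (BH-7→BH-8) × (BH-7→BH-9) = (19475.6, 1575.4, 48032).
So ∂z/∂E = −n_x/n_z = −0.40547 and ∂z/∂N = −n_y/n_z = −0.03280.
Intercept c from BH-7: 1933.7 + 187.33 + 16.30 = 2137.33.
At (28, 492): z_contact = −11.35 − 16.14 + 2137.33 = 2109.84 ft.
Depth below ground = 2150.4 − 2109.84 = 40.6 ft.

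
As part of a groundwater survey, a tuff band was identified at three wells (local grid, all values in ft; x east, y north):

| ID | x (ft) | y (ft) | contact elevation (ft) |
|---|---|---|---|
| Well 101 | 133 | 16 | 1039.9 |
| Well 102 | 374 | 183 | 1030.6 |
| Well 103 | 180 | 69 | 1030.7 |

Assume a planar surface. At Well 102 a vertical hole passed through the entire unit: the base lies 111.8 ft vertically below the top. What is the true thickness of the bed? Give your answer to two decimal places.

Two edge vectors: Well 101→Well 102 = (241, 167, -9.3), Well 101→Well 103 = (47, 53, -9.2).
Normal n = (Well 101→Well 102) × (Well 101→Well 103) = (-1043.5, 1780.1, 4924).
So ∂z/∂x = −n_x/n_z = 0.21192 and ∂z/∂y = −n_y/n_z = −0.36152.
|∇z| = √(a²+b²) = 0.41905, so dip δ = arctan(0.41905) = 22.74°.
True thickness = vertical thickness × cos δ = 111.8 × cos 22.74° = 103.11 ft.

103.11 ft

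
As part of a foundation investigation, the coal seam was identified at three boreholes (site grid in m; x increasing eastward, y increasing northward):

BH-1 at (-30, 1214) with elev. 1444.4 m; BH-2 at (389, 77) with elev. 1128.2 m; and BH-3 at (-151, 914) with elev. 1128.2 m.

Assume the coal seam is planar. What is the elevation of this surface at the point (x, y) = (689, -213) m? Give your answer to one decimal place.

Let the plane be z = a·x + b·y + c.
BH-2−BH-1: 419a − 1137b = −316.2;  BH-3−BH-1: −121a − 300b = −316.2.
Solving gives a = 1.005251, b = 0.648549.
Then c = 1444.4 − a·-30 − b·1214 = 687.22.
At (689, -213): z = 692.6 − 138.1 + 687.22 = 1241.7 m.

1241.7 m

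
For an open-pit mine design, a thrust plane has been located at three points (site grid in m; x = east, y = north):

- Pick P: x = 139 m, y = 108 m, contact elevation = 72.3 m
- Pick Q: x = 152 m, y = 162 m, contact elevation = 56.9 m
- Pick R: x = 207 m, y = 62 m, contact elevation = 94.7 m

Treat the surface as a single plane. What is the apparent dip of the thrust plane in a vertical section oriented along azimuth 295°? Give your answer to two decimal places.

Two edge vectors: Pick P→Pick Q = (13, 54, -15.4), Pick P→Pick R = (68, -46, 22.4).
Normal n = (Pick P→Pick Q) × (Pick P→Pick R) = (501.2, -1338.4, -4270).
So ∂z/∂x = −n_x/n_z = 0.11738 and ∂z/∂y = −n_y/n_z = −0.31344.
Unit vector along 295° is (sin 295°, cos 295°) = (-0.9063, 0.4226).
Slope in that direction = a·(-0.9063) + b·(0.4226) = −0.23885.
Apparent dip = arctan|0.23885| = 13.43° (true dip is 18.5°, so apparent ≤ true as expected).

13.43°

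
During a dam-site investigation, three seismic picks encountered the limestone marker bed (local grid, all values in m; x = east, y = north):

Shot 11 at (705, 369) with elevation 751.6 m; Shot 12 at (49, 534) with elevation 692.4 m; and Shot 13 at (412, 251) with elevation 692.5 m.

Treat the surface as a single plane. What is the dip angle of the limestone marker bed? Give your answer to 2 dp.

12.20°

Two edge vectors: Shot 11→Shot 12 = (-656, 165, -59.2), Shot 11→Shot 13 = (-293, -118, -59.1).
Normal n = (Shot 11→Shot 12) × (Shot 11→Shot 13) = (-16737.1, -21424, 125753).
So ∂z/∂x = −n_x/n_z = 0.13310 and ∂z/∂y = −n_y/n_z = 0.17037.
Gradient magnitude |∇z| = √(a² + b²) = √(0.01771 + 0.02902) = 0.21619.
True dip = arctan(0.21619) = 12.20°, dipping toward SW (azimuth ≈ 218°).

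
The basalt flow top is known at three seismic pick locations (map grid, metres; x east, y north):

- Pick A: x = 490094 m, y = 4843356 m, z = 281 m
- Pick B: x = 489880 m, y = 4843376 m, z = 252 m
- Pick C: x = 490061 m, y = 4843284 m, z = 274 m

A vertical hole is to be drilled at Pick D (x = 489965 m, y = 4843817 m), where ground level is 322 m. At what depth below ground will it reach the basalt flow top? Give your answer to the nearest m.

Two edge vectors: Pick A→Pick B = (-214, 20, -29), Pick A→Pick C = (-33, -72, -7).
Normal n = (Pick A→Pick B) × (Pick A→Pick C) = (-2228, -541, 16068).
So ∂z/∂x = −n_x/n_z = 0.13866069 and ∂z/∂y = −n_y/n_z = 0.03366941.
Intercept c from Pick A: 281 − 67956.77 − 163072.91 = −230748.69.
At (489965, 4843817): z_contact = 67938.9 + 163088.4 − 230748.69 = 278.6 m.
Depth below ground = 322 − 278.6 = 43 m.

43 m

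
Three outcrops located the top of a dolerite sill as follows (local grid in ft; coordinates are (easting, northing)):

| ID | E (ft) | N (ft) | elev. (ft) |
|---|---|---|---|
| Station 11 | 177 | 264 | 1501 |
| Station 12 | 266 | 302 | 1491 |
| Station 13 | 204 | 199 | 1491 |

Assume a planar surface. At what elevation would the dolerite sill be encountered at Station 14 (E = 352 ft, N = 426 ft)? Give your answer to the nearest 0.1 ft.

1489.3 ft

Let the plane be z = a·E + b·N + c.
Station 12−Station 11: 89a + 38b = −10;  Station 13−Station 11: 27a − 65b = −10.
Solving gives a = −0.15123, b = 0.09103.
Then c = 1501 − a·177 − b·264 = 1503.74.
At (352, 426): z = −53.2 + 38.8 + 1503.74 = 1489.3 ft.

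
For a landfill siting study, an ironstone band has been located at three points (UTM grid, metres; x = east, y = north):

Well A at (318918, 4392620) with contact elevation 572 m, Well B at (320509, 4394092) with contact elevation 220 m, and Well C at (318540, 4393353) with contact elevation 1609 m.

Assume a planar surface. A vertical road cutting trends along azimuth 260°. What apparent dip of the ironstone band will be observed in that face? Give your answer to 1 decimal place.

Let the plane be z = a·x + b·y + c.
Well B−Well A: 1591a + 1472b = −352;  Well C−Well A: −378a + 733b = 1037.
Solving gives a = −1.03591, b = 0.88053.
Unit vector along 260° is (sin 260°, cos 260°) = (-0.9848, -0.1736).
Slope in that direction = a·(-0.9848) + b·(-0.1736) = 0.86727.
Apparent dip = arctan|0.86727| = 40.9° (true dip is 53.7°, so apparent ≤ true as expected).

40.9°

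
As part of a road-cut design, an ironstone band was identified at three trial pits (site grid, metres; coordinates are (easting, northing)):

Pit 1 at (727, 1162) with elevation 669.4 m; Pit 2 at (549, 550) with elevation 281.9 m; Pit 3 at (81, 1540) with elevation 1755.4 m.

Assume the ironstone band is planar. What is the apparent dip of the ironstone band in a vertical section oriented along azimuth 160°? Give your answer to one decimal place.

52.1°

Two edge vectors: Pit 1→Pit 2 = (-178, -612, -387.5), Pit 1→Pit 3 = (-646, 378, 1086).
Normal n = (Pit 1→Pit 2) × (Pit 1→Pit 3) = (-518157, 443633, -462636).
So ∂z/∂E = −n_x/n_z = −1.12001 and ∂z/∂N = −n_y/n_z = 0.95892.
Unit vector along 160° is (sin 160°, cos 160°) = (0.3420, -0.9397).
Slope in that direction = a·(0.3420) + b·(-0.9397) = −1.28416.
Apparent dip = arctan|1.28416| = 52.1° (true dip is 55.9°, so apparent ≤ true as expected).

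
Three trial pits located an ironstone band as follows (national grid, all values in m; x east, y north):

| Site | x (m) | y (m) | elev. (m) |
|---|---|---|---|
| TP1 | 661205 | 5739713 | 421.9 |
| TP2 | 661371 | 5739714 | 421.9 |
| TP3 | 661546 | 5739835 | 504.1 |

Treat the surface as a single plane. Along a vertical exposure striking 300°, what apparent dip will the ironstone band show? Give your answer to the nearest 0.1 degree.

19.1°

Two edge vectors: TP1→TP2 = (166, 1, 0), TP1→TP3 = (341, 122, 82.2).
Normal n = (TP1→TP2) × (TP1→TP3) = (82.2, -13645.2, 19911).
So ∂z/∂x = −n_x/n_z = −0.00413 and ∂z/∂y = −n_y/n_z = 0.68531.
Unit vector along 300° is (sin 300°, cos 300°) = (-0.8660, 0.5000).
Slope in that direction = a·(-0.8660) + b·(0.5000) = 0.34623.
Apparent dip = arctan|0.34623| = 19.1° (true dip is 34.4°, so apparent ≤ true as expected).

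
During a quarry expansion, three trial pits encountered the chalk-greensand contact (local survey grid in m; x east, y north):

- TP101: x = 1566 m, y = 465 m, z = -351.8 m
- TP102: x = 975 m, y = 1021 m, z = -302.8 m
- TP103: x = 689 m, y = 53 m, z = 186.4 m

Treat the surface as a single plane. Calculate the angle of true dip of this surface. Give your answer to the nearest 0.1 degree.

Two edge vectors: TP101→TP102 = (-591, 556, 49), TP101→TP103 = (-877, -412, 538.2).
Normal n = (TP101→TP102) × (TP101→TP103) = (319427.2, 275103.2, 731104).
So ∂z/∂x = −n_x/n_z = −0.43691 and ∂z/∂y = −n_y/n_z = −0.37628.
Gradient magnitude |∇z| = √(a² + b²) = √(0.19089 + 0.14159) = 0.57661.
True dip = arctan(0.57661) = 30.0°, dipping toward NE (azimuth ≈ 049°).

30.0°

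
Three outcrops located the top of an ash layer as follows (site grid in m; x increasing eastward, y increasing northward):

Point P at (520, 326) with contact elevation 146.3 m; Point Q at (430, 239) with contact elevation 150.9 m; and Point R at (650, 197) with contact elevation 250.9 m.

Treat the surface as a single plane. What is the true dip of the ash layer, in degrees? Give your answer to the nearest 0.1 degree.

Let the plane be z = a·x + b·y + c.
Point Q−Point P: −90a − 87b = 4.6;  Point R−Point P: 130a − 129b = 104.6.
Solving gives a = 0.37115, b = −0.43682.
Gradient magnitude |∇z| = √(a² + b²) = √(0.13775 + 0.19081) = 0.57321.
True dip = arctan(0.57321) = 29.8°, dipping toward NW (azimuth ≈ 320°).

29.8°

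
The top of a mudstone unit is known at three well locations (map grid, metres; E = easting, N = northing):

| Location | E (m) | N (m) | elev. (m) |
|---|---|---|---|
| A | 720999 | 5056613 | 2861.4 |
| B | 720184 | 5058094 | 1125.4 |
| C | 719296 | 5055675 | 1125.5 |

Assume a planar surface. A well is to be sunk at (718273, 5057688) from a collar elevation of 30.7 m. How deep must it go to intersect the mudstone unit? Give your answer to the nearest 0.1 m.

1156.5 m

Let the plane be z = a·E + b·N + c.
B−A: −815a + 1481b = −1736;  C−A: −1703a − 938b = −1735.9.
Solving gives a = 1.277678844, b = −0.469069373.
Then c = 2861.4 − a·720999 − b·5056613 = 1453558.52.
At (718273, 5057688): z_contact = 917722.22 − 2372406.54 + 1453558.52 = -1125.80 m.
Depth below ground = 30.7 − (-1125.80) = 1156.5 m.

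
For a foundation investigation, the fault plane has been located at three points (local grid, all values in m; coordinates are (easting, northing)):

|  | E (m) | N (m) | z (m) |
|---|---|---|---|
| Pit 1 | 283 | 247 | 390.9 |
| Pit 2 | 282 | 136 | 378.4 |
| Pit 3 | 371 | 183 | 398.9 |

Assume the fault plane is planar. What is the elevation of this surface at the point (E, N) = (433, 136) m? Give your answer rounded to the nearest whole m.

Let the plane be z = a·E + b·N + c.
Pit 2−Pit 1: −1a − 111b = −12.5;  Pit 3−Pit 1: 88a − 64b = 8.
Solving gives a = 0.17168, b = 0.11107.
Then c = 390.9 − a·283 − b·247 = 314.88.
At (433, 136): z = 74.3 + 15.1 + 314.88 = 404.3 m.

404 m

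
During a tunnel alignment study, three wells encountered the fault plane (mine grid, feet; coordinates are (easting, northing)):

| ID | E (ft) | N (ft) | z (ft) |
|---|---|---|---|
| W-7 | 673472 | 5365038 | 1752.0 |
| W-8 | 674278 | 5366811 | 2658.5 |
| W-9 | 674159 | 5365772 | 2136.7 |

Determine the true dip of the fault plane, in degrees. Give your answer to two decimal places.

26.56°

Let the plane be z = a·E + b·N + c.
W-8−W-7: 806a + 1773b = 906.5;  W-9−W-7: 687a + 734b = 384.7.
Solving gives a = 0.02666, b = 0.49916.
Gradient magnitude |∇z| = √(a² + b²) = √(0.00071 + 0.24916) = 0.49987.
True dip = arctan(0.49987) = 26.56°, dipping toward S (azimuth ≈ 183°).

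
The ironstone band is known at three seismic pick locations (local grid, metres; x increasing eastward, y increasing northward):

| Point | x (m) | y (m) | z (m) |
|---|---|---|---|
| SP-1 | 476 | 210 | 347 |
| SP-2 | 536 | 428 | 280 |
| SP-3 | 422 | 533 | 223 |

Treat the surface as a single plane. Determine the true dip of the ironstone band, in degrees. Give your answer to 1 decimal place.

21.5°

Let the plane be z = a·x + b·y + c.
SP-2−SP-1: 60a + 218b = −67;  SP-3−SP-1: −54a + 323b = −124.
Solving gives a = 0.17305, b = −0.35497.
Gradient magnitude |∇z| = √(a² + b²) = √(0.02995 + 0.12600) = 0.39491.
True dip = arctan(0.39491) = 21.5°, dipping toward NNW (azimuth ≈ 334°).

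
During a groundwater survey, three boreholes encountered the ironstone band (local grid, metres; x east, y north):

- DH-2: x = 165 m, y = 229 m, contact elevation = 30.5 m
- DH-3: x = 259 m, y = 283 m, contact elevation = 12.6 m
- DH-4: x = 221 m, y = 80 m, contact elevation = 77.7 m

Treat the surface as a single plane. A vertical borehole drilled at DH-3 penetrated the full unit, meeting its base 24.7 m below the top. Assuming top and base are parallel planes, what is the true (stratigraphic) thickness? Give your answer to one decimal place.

23.5 m

Two edge vectors: DH-2→DH-3 = (94, 54, -17.9), DH-2→DH-4 = (56, -149, 47.2).
Normal n = (DH-2→DH-3) × (DH-2→DH-4) = (-118.3, -5439.2, -17030).
So ∂z/∂x = −n_x/n_z = −0.00695 and ∂z/∂y = −n_y/n_z = −0.31939.
|∇z| = √(a²+b²) = 0.31946, so dip δ = arctan(0.31946) = 17.72°.
True thickness = vertical thickness × cos δ = 24.7 × cos 17.72° = 23.5 m.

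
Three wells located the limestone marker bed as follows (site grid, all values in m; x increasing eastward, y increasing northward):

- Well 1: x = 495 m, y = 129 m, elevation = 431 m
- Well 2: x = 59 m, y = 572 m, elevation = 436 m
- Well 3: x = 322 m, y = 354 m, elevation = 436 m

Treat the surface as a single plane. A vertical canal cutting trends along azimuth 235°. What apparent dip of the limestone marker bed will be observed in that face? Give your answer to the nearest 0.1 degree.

4.4°

Two edge vectors: Well 1→Well 2 = (-436, 443, 5), Well 1→Well 3 = (-173, 225, 5).
Normal n = (Well 1→Well 2) × (Well 1→Well 3) = (1090, 1315, -21461).
So ∂z/∂x = −n_x/n_z = 0.05079 and ∂z/∂y = −n_y/n_z = 0.06127.
Unit vector along 235° is (sin 235°, cos 235°) = (-0.8192, -0.5736).
Slope in that direction = a·(-0.8192) + b·(-0.5736) = −0.07675.
Apparent dip = arctan|0.07675| = 4.4° (true dip is 4.6°, so apparent ≤ true as expected).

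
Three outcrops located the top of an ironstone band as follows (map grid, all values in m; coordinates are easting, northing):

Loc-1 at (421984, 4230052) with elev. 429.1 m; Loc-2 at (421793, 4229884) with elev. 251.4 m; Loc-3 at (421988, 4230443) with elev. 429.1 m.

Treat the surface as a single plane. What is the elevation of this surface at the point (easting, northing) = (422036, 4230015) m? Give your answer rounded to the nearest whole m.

478 m

Let the plane be z = a·easting + b·northing + c.
Loc-2−Loc-1: −191a − 168b = −177.7;  Loc-3−Loc-1: 4a + 391b = 0.
Solving gives a = 0.93881420, b = −0.00960424.
Then c = 429.1 − a·421984 − b·4230052 = −355109.05.
At (422036, 4230015): z = 396213.4 − 40626.1 − 355109.05 = 478.3 m.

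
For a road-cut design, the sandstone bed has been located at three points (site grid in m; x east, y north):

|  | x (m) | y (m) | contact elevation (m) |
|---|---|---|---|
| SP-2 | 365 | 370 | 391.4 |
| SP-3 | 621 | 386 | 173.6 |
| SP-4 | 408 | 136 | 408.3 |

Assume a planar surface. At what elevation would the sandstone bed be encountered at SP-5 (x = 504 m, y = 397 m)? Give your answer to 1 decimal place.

Let the plane be z = a·x + b·y + c.
SP-3−SP-2: 256a + 16b = −217.8;  SP-4−SP-2: 43a − 234b = 16.9.
Solving gives a = −0.83666, b = −0.22597.
Then c = 391.4 − a·365 − b·370 = 780.39.
At (504, 397): z = −421.7 − 89.7 + 780.39 = 269.0 m.

269.0 m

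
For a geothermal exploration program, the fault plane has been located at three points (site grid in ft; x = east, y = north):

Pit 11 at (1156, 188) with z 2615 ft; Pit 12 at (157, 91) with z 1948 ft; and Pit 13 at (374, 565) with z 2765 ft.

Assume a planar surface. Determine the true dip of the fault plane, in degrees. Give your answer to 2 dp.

Let the plane be z = a·x + b·y + c.
Pit 12−Pit 11: −999a − 97b = −667;  Pit 13−Pit 11: −782a + 377b = 150.
Solving gives a = 0.52358, b = 1.48393.
Gradient magnitude |∇z| = √(a² + b²) = √(0.27414 + 2.20205) = 1.57359.
True dip = arctan(1.57359) = 57.56°, dipping toward SSW (azimuth ≈ 199°).

57.56°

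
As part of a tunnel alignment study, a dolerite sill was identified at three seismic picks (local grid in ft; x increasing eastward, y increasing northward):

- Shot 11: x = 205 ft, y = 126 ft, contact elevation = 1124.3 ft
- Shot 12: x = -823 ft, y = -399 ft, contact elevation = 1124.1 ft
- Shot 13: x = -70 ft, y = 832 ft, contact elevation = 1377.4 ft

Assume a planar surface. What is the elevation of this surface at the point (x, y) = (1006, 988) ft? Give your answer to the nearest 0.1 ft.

Two edge vectors: Shot 11→Shot 12 = (-1028, -525, -0.2), Shot 11→Shot 13 = (-275, 706, 253.1).
Normal n = (Shot 11→Shot 12) × (Shot 11→Shot 13) = (-132736.3, 260241.8, -870143).
So ∂z/∂x = −n_x/n_z = −0.152545 and ∂z/∂y = −n_y/n_z = 0.299079.
Intercept c from Shot 11: 1124.3 + 31.27 − 37.68 = 1117.89.
At (1006, 988): z = −153.5 + 295.5 + 1117.89 = 1259.9 ft.

1259.9 ft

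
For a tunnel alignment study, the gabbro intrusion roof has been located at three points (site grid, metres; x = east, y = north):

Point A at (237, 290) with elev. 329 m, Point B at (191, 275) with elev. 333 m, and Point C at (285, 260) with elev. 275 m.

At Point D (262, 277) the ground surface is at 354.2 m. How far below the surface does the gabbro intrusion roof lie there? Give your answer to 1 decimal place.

Let the plane be z = a·x + b·y + c.
Point B−Point A: −46a − 15b = 4;  Point C−Point A: 48a − 30b = −54.
Solving gives a = −0.44286, b = 1.09143.
Then c = 329 − a·237 − b·290 = 117.44.
At (262, 277): z_contact = −116.03 + 302.33 + 117.44 = 303.74 m.
Depth below ground = 354.2 − 303.74 = 50.5 m.

50.5 m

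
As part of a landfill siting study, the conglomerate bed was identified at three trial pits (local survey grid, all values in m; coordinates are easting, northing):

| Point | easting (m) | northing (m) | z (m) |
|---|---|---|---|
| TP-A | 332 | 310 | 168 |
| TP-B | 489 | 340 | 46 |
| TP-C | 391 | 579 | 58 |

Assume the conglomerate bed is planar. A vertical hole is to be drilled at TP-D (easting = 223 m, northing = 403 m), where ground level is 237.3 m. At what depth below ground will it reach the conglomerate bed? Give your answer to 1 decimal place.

12.9 m

Let the plane be z = a·easting + b·northing + c.
TP-B−TP-A: 157a + 30b = −122;  TP-C−TP-A: 59a + 269b = −110.
Solving gives a = −0.72951, b = −0.24892.
Then c = 168 − a·332 − b·310 = 487.36.
At (223, 403): z_contact = −162.68 − 100.31 + 487.36 = 224.37 m.
Depth below ground = 237.3 − 224.37 = 12.9 m.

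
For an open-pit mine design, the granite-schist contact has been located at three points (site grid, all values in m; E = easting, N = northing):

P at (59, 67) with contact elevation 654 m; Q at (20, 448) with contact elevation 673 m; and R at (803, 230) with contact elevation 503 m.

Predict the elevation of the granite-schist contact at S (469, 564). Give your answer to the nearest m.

582 m

Let the plane be z = a·E + b·N + c.
Q−P: −39a + 381b = 19;  R−P: 744a + 163b = −151.
Solving gives a = −0.20919, b = 0.02846.
Then c = 654 − a·59 − b·67 = 664.44.
At (469, 564): z = −98.1 + 16.0 + 664.44 = 582.4 m.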